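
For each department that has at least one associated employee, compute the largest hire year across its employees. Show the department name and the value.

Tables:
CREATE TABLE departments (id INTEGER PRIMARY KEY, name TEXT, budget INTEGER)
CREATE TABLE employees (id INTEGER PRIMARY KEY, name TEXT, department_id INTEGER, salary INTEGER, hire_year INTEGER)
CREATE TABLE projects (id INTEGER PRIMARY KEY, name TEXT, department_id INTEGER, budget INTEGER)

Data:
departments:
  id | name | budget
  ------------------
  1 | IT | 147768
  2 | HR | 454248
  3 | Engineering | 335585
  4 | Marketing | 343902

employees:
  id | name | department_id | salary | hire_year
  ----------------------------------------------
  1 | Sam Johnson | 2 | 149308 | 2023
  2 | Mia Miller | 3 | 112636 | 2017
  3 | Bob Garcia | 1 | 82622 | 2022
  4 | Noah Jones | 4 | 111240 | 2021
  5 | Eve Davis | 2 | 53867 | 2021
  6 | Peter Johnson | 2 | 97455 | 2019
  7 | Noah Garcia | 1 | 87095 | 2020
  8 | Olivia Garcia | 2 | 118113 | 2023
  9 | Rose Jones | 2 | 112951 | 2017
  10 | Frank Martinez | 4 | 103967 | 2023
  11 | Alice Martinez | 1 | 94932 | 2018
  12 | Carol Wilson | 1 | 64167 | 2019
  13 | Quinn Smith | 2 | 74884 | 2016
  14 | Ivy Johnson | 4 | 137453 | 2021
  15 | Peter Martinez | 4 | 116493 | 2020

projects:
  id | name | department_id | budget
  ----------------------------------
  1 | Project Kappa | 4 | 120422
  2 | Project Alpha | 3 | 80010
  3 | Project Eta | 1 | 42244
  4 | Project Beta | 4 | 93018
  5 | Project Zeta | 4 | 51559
SELECT p.name, MAX(c.hire_year) AS max_hire_year FROM employees c JOIN departments p ON c.department_id = p.id GROUP BY p.id, p.name

Execution result:
name | max_hire_year
IT | 2022
HR | 2023
Engineering | 2017
Marketing | 2023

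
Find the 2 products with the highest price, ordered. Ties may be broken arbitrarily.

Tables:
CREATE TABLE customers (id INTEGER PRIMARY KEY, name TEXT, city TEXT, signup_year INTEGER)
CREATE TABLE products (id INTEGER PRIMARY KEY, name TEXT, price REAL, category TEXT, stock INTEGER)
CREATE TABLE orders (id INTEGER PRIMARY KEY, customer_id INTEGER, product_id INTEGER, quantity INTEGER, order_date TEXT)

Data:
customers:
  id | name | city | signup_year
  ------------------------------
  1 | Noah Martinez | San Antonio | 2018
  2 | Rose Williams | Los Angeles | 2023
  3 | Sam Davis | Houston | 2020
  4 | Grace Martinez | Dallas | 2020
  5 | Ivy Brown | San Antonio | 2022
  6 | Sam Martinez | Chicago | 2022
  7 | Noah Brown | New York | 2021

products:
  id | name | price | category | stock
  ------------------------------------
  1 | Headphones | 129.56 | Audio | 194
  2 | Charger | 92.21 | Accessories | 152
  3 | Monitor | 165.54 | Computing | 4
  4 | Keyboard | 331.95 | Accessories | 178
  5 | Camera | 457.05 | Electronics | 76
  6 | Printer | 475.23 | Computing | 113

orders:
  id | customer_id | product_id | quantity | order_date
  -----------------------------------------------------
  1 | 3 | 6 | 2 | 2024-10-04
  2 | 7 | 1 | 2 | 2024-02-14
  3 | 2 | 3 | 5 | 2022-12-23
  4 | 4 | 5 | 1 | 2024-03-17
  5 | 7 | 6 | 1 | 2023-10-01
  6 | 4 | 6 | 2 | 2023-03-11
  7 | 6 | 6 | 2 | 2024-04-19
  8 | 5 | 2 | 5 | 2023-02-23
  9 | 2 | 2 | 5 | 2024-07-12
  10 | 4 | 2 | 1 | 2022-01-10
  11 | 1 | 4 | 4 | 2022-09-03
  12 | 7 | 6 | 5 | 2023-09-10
SELECT name, price FROM products ORDER BY price DESC LIMIT 2

Execution result:
name | price
Printer | 475.23
Camera | 457.05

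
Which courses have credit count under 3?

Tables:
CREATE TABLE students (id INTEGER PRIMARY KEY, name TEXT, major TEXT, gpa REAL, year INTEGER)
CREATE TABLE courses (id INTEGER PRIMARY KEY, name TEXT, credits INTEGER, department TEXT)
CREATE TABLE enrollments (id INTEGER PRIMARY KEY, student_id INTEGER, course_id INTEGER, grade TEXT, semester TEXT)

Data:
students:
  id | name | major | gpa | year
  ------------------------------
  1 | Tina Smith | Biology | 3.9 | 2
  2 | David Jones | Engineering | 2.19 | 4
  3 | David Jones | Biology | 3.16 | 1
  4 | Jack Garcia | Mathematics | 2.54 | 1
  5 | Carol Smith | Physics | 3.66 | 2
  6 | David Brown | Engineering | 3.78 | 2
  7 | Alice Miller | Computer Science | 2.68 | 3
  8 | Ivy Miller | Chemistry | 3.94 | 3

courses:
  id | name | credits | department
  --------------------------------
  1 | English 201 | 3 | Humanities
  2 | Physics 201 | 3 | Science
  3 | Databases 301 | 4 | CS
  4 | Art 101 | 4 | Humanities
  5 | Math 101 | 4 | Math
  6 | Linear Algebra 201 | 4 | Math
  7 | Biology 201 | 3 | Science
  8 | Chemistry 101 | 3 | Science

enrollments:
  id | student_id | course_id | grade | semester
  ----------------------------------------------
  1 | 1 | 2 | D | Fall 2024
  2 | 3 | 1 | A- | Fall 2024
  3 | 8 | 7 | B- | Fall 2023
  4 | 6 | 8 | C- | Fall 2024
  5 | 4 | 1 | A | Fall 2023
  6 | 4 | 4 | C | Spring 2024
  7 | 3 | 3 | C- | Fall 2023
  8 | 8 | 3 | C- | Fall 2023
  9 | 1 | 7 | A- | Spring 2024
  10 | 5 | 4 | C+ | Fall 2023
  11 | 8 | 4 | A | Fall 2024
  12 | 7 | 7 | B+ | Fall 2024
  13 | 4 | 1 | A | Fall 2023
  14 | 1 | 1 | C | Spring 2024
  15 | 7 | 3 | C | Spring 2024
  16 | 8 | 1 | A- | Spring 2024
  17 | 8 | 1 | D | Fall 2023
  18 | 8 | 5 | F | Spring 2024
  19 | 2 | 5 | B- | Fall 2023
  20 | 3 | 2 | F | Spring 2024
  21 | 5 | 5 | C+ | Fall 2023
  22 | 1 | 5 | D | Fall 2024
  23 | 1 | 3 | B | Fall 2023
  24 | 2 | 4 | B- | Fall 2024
SELECT name, credits FROM courses WHERE credits < 3

Execution result:
(no rows)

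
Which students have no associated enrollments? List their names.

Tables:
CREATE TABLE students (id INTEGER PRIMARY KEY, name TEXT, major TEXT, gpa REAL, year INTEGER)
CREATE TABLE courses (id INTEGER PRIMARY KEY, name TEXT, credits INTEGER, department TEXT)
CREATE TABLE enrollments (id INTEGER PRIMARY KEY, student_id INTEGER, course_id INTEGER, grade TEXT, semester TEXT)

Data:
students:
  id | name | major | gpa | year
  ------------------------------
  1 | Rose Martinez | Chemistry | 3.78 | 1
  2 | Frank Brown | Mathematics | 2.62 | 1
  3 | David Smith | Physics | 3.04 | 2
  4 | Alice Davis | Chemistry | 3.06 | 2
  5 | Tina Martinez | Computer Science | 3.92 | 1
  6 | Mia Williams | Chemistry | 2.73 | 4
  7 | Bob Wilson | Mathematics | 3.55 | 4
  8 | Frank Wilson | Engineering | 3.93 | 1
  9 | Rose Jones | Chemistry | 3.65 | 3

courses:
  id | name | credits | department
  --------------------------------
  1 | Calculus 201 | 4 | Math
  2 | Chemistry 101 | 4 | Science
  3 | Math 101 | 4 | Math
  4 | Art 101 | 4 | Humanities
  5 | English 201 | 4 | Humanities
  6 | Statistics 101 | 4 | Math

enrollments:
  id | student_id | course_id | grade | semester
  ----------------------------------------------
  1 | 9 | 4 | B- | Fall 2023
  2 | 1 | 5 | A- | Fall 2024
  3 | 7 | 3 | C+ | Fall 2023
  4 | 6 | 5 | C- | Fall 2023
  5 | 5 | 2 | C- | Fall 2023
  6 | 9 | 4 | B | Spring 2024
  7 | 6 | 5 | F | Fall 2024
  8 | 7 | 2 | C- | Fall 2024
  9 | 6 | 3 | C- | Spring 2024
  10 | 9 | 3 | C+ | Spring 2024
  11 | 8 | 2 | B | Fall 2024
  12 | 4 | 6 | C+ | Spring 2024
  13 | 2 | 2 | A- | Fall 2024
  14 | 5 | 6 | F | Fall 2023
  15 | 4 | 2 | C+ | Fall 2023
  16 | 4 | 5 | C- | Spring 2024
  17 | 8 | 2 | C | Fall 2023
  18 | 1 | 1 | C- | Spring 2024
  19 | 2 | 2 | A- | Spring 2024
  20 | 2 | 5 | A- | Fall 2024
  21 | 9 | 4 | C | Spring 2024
SELECT p.name FROM students p LEFT JOIN enrollments c ON c.student_id = p.id WHERE c.id IS NULL

Execution result:
David Smith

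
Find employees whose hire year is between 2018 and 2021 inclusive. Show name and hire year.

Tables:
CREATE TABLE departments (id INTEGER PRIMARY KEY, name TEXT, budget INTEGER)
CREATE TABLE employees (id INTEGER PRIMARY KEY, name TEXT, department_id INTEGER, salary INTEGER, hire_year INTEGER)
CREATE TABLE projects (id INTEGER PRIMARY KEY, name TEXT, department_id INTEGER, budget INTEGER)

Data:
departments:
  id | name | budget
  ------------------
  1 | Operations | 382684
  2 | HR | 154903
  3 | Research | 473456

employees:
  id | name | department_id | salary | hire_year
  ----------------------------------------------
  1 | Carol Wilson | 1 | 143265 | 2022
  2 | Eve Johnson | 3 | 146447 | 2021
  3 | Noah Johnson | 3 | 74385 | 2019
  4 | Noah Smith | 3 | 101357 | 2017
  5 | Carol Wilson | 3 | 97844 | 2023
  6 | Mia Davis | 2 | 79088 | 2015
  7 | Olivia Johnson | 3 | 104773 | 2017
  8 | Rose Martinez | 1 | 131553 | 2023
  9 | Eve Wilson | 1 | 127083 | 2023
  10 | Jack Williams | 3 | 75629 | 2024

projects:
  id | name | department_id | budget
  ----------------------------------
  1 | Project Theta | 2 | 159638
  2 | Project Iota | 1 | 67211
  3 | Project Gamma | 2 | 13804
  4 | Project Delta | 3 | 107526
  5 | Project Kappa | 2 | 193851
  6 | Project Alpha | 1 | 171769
SELECT name, hire_year FROM employees WHERE hire_year BETWEEN 2018 AND 2021

Execution result:
name | hire_year
Eve Johnson | 2021
Noah Johnson | 2019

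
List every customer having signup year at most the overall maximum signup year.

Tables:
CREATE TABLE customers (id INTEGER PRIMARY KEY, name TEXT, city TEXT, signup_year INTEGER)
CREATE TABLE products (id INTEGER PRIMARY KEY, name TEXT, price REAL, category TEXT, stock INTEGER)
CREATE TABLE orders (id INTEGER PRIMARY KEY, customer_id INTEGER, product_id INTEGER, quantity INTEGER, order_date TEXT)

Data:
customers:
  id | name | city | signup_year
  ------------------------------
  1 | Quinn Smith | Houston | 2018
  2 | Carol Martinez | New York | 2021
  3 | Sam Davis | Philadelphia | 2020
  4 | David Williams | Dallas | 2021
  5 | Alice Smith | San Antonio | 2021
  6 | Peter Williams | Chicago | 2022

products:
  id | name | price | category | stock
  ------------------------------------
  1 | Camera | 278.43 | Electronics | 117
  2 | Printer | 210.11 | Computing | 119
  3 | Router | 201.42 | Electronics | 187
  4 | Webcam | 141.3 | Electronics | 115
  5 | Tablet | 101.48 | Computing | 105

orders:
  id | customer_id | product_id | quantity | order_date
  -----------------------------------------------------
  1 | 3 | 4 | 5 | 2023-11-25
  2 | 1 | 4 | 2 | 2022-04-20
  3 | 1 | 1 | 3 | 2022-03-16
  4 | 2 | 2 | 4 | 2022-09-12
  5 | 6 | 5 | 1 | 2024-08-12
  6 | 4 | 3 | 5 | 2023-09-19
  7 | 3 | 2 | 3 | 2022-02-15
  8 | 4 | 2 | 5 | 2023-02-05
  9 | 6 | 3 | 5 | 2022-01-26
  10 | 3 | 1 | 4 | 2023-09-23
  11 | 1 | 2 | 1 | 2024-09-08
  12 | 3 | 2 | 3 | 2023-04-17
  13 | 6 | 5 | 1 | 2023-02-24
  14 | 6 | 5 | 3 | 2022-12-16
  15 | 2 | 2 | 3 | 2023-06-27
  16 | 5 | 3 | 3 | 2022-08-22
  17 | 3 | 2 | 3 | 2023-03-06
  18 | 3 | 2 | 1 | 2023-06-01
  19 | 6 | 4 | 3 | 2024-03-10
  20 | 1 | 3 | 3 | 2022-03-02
SELECT name, signup_year FROM customers WHERE signup_year <= (SELECT MAX(signup_year) FROM customers)

Execution result:
name | signup_year
Quinn Smith | 2018
Carol Martinez | 2021
Sam Davis | 2020
David Williams | 2021
Alice Smith | 2021
Peter Williams | 2022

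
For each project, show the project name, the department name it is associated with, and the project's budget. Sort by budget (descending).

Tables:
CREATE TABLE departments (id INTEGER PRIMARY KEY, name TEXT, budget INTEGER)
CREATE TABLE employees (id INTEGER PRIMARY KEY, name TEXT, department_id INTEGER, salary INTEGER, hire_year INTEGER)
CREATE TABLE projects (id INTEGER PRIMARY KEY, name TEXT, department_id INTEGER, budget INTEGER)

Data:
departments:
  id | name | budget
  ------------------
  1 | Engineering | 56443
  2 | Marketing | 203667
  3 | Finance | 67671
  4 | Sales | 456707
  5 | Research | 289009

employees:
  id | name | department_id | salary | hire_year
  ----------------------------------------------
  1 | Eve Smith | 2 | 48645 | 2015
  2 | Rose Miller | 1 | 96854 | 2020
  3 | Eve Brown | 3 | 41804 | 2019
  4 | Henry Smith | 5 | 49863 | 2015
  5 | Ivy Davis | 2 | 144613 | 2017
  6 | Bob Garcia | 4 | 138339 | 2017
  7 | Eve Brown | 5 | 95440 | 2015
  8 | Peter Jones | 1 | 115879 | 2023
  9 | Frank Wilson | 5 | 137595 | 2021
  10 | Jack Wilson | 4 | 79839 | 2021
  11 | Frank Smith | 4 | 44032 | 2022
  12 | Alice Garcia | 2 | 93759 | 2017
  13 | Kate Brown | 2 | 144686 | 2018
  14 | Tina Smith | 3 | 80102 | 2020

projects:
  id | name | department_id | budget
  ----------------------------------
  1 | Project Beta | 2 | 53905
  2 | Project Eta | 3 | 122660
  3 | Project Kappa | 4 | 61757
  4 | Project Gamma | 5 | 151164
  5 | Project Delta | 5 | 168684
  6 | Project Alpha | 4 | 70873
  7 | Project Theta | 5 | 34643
SELECT c.name, p.name AS department, c.budget FROM projects c JOIN departments p ON c.department_id = p.id ORDER BY c.budget DESC

Execution result:
name | department | budget
Project Delta | Research | 168684
Project Gamma | Research | 151164
Project Eta | Finance | 122660
Project Alpha | Sales | 70873
Project Kappa | Sales | 61757
Project Beta | Marketing | 53905
Project Theta | Research | 34643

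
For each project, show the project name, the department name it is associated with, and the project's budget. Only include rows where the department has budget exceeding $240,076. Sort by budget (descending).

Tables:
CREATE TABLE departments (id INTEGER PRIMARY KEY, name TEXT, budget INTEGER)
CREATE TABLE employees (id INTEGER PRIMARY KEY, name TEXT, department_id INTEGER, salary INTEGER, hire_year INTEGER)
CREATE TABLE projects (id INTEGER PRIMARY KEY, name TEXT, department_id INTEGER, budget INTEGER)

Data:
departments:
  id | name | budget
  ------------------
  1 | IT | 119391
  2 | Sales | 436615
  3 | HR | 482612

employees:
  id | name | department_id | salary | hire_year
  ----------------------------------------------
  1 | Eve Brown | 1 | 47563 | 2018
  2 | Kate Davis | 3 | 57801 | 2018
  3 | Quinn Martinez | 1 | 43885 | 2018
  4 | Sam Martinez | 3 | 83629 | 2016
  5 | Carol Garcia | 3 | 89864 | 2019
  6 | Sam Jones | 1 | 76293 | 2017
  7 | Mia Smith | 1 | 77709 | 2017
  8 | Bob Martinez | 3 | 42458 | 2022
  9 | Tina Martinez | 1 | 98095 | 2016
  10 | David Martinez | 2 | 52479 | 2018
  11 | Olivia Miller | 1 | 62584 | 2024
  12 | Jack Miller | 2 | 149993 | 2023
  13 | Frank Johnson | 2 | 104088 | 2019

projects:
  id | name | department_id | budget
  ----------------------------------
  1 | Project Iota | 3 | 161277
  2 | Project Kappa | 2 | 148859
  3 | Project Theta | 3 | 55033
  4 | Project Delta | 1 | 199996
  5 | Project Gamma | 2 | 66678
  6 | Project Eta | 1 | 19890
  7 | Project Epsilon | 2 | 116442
SELECT c.name, p.name AS department, c.budget FROM projects c JOIN departments p ON c.department_id = p.id WHERE p.budget > 240076 ORDER BY c.budget DESC

Execution result:
name | department | budget
Project Iota | HR | 161277
Project Kappa | Sales | 148859
Project Epsilon | Sales | 116442
Project Gamma | Sales | 66678
Project Theta | HR | 55033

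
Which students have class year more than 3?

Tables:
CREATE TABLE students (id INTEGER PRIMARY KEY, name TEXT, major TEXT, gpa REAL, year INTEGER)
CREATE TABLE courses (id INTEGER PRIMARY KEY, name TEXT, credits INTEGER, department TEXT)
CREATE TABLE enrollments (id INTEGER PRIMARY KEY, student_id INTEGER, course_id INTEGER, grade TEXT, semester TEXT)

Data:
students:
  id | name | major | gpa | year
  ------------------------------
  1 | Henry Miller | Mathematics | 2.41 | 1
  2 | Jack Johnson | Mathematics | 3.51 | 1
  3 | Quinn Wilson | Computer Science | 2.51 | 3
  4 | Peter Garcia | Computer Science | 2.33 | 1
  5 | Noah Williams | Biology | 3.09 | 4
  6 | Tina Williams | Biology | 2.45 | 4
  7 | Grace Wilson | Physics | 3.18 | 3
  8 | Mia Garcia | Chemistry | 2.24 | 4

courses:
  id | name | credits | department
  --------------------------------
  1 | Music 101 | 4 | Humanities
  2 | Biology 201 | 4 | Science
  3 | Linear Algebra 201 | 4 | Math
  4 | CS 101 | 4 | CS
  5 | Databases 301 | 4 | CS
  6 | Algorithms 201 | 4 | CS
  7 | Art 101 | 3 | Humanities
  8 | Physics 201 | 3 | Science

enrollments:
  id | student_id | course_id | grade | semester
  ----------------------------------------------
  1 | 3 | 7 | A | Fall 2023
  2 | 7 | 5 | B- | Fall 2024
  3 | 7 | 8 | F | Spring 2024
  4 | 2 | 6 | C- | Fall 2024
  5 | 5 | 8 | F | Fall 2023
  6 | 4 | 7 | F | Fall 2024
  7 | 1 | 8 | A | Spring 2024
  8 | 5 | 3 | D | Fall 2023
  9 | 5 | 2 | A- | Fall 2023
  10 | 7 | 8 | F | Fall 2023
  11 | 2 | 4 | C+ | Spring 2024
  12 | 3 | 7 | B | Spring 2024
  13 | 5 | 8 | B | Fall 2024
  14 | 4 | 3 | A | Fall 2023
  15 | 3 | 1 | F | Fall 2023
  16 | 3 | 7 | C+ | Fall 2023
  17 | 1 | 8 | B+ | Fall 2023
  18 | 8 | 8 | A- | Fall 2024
SELECT name, year FROM students WHERE year > 3

Execution result:
name | year
Noah Williams | 4
Tina Williams | 4
Mia Garcia | 4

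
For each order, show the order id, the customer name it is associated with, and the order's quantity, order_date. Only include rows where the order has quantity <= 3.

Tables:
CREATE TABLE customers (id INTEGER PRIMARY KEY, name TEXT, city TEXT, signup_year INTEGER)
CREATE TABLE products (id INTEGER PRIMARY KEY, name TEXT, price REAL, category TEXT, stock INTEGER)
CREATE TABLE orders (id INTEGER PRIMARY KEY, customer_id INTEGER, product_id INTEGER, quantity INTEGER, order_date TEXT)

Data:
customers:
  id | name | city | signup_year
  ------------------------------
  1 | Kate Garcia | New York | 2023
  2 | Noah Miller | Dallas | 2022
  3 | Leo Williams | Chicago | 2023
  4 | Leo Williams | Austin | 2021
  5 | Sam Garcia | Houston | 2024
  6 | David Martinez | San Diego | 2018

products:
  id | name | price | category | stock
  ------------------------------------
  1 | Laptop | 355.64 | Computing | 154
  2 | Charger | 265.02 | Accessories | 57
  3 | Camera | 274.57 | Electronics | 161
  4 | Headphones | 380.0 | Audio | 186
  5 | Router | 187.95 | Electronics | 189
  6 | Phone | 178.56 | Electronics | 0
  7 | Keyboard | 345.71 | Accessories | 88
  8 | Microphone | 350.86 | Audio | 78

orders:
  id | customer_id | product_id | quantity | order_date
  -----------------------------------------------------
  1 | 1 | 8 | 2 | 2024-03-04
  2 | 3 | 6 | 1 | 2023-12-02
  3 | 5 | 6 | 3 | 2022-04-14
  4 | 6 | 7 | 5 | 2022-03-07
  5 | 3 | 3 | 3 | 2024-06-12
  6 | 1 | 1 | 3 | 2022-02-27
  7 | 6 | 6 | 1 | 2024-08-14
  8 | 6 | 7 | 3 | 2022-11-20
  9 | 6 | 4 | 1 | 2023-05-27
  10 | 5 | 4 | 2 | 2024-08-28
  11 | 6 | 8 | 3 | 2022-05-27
SELECT c.id, p.name AS customer, c.quantity, c.order_date FROM orders c JOIN customers p ON c.customer_id = p.id WHERE c.quantity <= 3

Execution result:
id | customer | quantity | order_date
1 | Kate Garcia | 2 | 2024-03-04
2 | Leo Williams | 1 | 2023-12-02
3 | Sam Garcia | 3 | 2022-04-14
5 | Leo Williams | 3 | 2024-06-12
6 | Kate Garcia | 3 | 2022-02-27
7 | David Martinez | 1 | 2024-08-14
8 | David Martinez | 3 | 2022-11-20
9 | David Martinez | 1 | 2023-05-27
10 | Sam Garcia | 2 | 2024-08-28
11 | David Martinez | 3 | 2022-05-27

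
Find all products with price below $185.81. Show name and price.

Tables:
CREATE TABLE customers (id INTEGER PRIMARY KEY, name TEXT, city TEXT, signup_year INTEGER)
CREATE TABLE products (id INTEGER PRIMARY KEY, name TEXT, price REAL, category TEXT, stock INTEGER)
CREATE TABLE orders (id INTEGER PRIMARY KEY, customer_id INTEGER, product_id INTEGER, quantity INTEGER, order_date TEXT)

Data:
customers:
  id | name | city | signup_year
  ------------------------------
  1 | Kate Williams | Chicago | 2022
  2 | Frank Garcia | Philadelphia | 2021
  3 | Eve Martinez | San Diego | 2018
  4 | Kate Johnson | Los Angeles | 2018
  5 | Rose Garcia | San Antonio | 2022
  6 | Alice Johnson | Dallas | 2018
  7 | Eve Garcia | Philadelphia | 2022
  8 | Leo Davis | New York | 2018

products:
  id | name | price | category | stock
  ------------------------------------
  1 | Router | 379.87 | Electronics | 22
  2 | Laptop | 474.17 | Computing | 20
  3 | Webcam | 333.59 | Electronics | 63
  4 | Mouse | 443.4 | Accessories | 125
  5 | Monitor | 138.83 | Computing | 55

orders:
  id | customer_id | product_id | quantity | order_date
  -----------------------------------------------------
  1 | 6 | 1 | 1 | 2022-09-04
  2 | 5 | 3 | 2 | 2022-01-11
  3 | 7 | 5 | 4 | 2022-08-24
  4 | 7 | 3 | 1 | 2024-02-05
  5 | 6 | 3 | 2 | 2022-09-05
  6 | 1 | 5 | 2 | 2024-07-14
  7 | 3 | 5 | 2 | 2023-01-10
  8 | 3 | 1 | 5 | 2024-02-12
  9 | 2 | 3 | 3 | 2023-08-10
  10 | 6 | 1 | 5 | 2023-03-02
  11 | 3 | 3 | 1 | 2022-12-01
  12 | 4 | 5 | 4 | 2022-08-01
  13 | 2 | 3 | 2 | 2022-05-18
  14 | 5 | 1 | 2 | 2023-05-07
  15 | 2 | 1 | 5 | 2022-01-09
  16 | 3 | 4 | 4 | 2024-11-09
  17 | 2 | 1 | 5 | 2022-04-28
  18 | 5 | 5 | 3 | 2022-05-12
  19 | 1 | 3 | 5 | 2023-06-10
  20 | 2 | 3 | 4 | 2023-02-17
SELECT name, price FROM products WHERE price < 185.81

Execution result:
name | price
Monitor | 138.83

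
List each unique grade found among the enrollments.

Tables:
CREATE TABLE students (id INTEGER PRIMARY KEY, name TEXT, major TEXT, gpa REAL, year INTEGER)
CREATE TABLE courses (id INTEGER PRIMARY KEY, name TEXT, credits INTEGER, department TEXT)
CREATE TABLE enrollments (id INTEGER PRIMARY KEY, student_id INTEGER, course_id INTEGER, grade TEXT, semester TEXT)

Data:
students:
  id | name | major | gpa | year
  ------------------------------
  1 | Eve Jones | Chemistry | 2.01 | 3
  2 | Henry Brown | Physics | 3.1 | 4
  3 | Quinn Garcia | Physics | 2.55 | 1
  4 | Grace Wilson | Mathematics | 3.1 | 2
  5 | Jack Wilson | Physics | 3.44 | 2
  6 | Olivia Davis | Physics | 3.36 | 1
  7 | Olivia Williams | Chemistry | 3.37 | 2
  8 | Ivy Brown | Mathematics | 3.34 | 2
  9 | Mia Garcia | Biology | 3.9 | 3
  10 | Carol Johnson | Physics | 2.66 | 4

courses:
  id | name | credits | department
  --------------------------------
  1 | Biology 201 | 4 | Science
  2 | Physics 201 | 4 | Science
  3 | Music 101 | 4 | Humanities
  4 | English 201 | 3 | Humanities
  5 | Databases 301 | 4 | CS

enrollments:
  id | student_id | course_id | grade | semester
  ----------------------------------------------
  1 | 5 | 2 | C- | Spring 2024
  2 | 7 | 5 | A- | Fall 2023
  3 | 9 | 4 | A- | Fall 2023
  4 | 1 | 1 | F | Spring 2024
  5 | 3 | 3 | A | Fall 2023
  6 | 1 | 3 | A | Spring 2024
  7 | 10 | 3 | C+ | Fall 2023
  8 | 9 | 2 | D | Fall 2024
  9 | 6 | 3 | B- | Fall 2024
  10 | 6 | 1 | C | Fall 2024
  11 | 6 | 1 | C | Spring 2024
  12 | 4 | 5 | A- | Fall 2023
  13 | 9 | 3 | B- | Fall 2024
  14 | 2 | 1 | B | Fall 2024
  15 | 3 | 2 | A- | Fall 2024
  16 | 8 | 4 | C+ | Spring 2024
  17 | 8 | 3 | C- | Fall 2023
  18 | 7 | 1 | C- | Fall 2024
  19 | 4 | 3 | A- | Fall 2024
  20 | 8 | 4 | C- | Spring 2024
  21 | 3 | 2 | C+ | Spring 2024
SELECT DISTINCT grade FROM enrollments

Execution result:
grade
C-
A-
F
A
C+
D
B-
C
B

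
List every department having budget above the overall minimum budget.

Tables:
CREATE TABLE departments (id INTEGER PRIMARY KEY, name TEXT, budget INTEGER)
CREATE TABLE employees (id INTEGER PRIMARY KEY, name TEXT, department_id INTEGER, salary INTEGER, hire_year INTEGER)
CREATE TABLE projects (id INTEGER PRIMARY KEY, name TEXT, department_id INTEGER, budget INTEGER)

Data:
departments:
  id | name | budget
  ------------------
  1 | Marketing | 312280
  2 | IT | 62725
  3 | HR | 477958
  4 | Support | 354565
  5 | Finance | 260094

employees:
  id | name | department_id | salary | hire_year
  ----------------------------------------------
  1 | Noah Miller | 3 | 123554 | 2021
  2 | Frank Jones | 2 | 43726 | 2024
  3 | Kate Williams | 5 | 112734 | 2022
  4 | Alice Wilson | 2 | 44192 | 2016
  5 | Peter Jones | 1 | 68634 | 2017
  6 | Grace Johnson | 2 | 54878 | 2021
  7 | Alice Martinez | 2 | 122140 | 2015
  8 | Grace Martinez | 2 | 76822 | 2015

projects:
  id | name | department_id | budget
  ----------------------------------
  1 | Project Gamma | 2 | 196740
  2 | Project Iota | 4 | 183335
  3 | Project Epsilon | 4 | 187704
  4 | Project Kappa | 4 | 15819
SELECT name, budget FROM departments WHERE budget > (SELECT MIN(budget) FROM departments)

Execution result:
name | budget
Marketing | 312280
HR | 477958
Support | 354565
Finance | 260094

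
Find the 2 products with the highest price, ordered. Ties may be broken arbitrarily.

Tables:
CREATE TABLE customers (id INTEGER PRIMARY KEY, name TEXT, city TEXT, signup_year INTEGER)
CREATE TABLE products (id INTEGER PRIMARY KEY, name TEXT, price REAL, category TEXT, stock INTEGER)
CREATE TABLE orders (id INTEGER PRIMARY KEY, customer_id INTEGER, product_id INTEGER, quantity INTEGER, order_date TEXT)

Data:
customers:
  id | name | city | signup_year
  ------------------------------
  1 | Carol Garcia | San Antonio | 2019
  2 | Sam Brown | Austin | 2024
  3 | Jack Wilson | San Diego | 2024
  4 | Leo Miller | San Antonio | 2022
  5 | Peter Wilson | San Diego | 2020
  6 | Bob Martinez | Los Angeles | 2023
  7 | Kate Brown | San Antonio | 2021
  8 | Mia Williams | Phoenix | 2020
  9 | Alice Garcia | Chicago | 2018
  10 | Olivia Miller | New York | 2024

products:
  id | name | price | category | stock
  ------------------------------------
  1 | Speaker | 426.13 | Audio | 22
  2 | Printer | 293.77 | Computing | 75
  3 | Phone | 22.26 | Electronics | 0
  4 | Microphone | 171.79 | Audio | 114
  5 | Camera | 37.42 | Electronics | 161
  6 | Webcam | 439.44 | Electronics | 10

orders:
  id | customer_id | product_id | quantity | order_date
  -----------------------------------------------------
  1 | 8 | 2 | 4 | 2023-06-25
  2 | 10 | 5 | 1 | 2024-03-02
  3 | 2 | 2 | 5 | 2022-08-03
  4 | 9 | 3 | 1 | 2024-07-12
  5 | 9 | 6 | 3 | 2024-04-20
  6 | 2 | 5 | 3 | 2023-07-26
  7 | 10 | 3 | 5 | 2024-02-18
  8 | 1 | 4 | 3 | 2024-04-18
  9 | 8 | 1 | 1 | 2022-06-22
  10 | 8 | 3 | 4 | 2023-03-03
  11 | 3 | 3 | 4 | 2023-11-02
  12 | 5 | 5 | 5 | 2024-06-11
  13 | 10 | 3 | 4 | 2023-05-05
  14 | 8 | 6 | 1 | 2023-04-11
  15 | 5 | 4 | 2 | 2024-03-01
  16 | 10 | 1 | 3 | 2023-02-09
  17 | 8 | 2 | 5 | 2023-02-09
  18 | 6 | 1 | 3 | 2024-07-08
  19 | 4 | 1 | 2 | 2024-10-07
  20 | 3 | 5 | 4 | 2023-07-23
SELECT name, price FROM products ORDER BY price DESC LIMIT 2

Execution result:
name | price
Webcam | 439.44
Speaker | 426.13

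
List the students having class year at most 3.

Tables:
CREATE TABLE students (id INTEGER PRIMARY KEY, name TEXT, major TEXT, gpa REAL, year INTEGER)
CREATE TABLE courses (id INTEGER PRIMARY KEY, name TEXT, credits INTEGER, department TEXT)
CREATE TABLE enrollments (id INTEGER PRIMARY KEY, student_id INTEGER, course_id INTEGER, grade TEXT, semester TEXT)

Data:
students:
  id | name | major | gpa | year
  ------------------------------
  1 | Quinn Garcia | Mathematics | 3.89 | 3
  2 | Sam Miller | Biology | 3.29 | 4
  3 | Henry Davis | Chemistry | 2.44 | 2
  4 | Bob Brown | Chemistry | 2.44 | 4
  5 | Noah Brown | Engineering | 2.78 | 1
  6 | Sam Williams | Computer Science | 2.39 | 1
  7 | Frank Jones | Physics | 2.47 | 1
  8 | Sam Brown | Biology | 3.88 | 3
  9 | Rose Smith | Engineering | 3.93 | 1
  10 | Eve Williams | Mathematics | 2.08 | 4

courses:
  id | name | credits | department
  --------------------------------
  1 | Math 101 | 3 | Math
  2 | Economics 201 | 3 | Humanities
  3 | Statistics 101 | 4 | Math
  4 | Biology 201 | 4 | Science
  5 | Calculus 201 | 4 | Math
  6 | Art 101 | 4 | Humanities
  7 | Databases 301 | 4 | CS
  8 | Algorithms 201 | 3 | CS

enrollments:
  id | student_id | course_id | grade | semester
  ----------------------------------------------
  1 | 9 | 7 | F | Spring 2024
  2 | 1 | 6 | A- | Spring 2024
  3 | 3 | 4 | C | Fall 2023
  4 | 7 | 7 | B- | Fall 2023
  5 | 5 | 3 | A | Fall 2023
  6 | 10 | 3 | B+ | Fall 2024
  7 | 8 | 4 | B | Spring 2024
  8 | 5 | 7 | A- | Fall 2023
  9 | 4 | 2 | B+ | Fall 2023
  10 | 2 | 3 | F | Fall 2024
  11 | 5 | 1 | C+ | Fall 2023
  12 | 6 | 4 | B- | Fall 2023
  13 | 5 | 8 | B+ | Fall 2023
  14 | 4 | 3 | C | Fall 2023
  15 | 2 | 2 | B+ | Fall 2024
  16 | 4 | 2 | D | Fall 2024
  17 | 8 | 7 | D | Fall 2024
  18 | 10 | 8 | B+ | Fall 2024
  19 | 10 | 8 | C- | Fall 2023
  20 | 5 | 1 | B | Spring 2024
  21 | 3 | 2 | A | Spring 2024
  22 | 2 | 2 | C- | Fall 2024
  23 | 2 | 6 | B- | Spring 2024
SELECT name, year FROM students WHERE year <= 3

Execution result:
name | year
Quinn Garcia | 3
Henry Davis | 2
Noah Brown | 1
Sam Williams | 1
Frank Jones | 1
Sam Brown | 3
Rose Smith | 1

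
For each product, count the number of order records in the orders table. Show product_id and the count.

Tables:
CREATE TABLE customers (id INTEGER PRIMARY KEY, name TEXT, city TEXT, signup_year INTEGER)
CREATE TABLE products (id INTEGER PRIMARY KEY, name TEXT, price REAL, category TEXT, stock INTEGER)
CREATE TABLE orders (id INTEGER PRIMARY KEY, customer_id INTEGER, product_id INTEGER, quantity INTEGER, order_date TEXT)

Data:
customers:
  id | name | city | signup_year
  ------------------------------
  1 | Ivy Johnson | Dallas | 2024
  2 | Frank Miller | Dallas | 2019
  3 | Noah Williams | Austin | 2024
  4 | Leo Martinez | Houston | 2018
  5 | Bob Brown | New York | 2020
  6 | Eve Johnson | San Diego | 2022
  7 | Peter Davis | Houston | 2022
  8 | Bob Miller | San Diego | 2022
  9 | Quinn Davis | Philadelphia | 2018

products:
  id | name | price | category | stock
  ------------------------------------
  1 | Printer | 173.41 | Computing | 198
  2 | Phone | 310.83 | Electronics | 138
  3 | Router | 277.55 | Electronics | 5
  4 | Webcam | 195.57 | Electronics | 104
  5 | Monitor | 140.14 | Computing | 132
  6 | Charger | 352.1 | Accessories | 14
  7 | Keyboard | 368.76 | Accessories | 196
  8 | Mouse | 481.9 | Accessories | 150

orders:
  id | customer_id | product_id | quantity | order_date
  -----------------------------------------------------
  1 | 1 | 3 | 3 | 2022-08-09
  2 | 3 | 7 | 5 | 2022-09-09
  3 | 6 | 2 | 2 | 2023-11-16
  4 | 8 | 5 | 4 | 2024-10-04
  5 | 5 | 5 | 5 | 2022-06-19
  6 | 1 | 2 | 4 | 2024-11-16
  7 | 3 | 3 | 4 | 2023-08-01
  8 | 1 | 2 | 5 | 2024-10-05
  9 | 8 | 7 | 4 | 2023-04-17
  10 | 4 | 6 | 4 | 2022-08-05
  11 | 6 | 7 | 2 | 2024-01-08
SELECT product_id, COUNT(*) AS order_count FROM orders GROUP BY product_id

Execution result:
product_id | order_count
2 | 3
3 | 2
5 | 2
6 | 1
7 | 3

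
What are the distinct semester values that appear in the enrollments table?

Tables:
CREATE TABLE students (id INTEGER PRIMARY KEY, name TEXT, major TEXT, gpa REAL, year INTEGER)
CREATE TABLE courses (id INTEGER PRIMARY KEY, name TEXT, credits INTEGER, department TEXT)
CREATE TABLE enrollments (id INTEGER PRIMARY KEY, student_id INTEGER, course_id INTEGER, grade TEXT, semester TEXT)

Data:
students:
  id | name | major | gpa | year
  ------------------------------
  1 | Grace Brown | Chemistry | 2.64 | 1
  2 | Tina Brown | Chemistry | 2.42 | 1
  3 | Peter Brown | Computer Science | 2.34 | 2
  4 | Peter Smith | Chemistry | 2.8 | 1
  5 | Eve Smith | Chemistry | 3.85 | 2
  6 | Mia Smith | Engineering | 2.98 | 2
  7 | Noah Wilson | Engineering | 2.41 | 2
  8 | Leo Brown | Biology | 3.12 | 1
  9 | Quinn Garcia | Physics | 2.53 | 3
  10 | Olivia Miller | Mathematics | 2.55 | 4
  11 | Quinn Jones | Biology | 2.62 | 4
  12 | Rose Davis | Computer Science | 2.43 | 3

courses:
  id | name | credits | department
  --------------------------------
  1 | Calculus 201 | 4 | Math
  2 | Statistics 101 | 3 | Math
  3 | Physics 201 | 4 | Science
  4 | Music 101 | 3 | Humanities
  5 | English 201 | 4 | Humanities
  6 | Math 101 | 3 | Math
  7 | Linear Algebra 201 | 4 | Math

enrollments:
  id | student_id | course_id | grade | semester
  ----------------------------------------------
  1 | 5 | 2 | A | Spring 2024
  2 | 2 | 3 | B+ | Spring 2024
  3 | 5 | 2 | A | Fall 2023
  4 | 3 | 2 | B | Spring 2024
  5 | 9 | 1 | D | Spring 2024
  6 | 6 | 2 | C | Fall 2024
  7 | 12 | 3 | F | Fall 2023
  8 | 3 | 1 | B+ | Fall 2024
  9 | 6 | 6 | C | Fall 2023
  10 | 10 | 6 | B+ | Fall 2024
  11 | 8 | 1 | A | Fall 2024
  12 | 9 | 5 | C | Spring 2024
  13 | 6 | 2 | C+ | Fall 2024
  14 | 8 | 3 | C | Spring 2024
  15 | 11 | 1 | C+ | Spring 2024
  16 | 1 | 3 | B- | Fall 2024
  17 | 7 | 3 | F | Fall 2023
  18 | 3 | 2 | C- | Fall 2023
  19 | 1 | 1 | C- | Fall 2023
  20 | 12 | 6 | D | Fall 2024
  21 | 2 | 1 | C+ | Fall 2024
SELECT DISTINCT semester FROM enrollments

Execution result:
semester
Spring 2024
Fall 2023
Fall 2024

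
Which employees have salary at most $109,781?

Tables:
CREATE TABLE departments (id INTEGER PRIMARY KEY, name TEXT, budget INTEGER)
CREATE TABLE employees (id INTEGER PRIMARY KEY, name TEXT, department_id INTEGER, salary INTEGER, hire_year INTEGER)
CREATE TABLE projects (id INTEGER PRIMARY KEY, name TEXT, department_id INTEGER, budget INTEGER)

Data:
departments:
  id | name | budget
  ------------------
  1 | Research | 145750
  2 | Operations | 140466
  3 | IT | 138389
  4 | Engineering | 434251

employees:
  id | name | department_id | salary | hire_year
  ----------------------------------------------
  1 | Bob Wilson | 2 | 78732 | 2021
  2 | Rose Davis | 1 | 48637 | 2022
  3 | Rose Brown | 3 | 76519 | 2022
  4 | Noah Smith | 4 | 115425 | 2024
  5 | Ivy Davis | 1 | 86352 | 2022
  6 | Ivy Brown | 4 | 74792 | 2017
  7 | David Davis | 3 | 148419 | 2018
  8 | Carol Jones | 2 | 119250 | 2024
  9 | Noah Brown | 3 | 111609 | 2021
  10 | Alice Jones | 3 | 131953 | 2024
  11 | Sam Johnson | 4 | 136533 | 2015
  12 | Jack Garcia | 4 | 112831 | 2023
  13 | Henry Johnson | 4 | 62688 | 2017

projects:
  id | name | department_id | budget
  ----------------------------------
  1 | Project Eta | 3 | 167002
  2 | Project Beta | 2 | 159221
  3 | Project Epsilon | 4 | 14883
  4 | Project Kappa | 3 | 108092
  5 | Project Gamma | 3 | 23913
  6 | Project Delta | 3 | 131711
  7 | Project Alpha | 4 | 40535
SELECT name, salary FROM employees WHERE salary <= 109781

Execution result:
name | salary
Bob Wilson | 78732
Rose Davis | 48637
Rose Brown | 76519
Ivy Davis | 86352
Ivy Brown | 74792
Henry Johnson | 62688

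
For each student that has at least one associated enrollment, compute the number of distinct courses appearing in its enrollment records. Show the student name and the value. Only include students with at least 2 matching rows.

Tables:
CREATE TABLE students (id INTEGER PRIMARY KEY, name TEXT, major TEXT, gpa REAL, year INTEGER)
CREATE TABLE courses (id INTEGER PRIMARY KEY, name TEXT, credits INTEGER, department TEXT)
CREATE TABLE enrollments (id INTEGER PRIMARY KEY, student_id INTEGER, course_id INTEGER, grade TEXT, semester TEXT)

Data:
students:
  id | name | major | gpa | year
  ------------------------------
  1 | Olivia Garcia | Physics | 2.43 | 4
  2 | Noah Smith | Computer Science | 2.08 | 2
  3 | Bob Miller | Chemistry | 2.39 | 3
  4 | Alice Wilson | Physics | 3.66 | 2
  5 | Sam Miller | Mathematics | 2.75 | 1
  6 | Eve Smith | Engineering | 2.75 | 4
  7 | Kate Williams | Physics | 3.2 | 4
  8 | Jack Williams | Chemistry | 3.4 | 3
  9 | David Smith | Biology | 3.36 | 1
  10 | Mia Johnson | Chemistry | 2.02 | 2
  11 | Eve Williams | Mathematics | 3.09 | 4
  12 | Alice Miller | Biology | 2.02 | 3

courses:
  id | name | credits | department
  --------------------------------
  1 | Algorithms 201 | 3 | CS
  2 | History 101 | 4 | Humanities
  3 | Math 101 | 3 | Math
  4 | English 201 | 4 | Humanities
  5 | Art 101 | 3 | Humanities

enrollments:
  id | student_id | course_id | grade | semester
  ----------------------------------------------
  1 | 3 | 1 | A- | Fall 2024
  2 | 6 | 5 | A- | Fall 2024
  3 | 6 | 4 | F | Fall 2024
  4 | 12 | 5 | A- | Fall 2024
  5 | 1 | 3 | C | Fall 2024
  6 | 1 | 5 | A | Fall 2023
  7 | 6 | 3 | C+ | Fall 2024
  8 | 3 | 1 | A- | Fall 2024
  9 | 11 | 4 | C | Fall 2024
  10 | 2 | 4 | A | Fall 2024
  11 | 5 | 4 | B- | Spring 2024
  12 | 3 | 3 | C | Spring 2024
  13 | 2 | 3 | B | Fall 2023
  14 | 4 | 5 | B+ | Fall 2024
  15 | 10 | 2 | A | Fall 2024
SELECT p.name, COUNT(DISTINCT c.course_id) AS distinct_course_count FROM enrollments c JOIN students p ON c.student_id = p.id GROUP BY p.id, p.name HAVING COUNT(*) >= 2

Execution result:
name | distinct_course_count
Olivia Garcia | 2
Noah Smith | 2
Bob Miller | 2
Eve Smith | 3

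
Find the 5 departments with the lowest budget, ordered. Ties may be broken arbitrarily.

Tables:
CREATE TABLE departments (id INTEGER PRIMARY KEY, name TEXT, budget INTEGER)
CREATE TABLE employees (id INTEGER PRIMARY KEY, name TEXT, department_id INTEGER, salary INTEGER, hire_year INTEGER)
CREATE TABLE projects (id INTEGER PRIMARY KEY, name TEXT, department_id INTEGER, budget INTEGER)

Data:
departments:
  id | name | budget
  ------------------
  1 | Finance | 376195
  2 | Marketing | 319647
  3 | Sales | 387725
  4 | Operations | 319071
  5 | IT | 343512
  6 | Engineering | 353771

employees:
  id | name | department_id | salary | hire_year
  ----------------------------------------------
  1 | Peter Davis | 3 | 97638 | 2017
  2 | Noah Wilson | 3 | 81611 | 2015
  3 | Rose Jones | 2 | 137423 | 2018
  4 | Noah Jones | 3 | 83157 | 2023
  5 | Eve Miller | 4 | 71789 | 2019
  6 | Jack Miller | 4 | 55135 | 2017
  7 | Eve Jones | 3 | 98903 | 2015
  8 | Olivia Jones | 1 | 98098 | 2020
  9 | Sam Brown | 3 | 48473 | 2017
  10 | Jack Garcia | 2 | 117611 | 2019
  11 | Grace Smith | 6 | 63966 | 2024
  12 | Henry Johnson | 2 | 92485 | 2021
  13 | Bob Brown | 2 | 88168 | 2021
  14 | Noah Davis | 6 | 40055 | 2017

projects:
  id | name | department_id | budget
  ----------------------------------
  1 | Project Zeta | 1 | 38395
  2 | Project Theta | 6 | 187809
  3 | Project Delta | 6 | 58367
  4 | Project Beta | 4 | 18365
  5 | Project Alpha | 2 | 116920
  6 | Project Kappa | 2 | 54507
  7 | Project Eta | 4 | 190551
SELECT name, budget FROM departments ORDER BY budget ASC LIMIT 5

Execution result:
name | budget
Operations | 319071
Marketing | 319647
IT | 343512
Engineering | 353771
Finance | 376195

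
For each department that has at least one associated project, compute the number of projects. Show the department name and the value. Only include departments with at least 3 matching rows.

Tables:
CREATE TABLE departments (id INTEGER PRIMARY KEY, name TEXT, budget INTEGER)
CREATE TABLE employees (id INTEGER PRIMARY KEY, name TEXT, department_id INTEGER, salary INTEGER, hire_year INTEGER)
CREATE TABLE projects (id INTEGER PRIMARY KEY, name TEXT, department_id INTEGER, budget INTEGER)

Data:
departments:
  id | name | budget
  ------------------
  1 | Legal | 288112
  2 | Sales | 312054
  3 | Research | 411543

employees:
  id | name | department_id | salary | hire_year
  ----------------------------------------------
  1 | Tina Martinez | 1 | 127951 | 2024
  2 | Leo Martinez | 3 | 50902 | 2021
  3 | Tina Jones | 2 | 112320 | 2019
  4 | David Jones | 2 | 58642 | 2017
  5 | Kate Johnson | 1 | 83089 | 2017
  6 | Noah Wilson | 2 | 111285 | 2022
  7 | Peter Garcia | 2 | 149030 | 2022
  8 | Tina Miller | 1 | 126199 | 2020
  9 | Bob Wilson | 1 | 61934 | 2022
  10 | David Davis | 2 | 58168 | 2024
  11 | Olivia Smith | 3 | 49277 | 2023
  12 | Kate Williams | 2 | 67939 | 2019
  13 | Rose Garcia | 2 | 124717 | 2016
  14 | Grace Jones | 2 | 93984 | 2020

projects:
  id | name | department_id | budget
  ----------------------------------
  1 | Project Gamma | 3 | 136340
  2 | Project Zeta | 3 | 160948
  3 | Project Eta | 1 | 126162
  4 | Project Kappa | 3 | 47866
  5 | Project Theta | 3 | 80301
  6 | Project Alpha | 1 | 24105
SELECT p.name, COUNT(*) AS n FROM projects c JOIN departments p ON c.department_id = p.id GROUP BY p.id, p.name HAVING COUNT(*) >= 3

Execution result:
name | n
Research | 4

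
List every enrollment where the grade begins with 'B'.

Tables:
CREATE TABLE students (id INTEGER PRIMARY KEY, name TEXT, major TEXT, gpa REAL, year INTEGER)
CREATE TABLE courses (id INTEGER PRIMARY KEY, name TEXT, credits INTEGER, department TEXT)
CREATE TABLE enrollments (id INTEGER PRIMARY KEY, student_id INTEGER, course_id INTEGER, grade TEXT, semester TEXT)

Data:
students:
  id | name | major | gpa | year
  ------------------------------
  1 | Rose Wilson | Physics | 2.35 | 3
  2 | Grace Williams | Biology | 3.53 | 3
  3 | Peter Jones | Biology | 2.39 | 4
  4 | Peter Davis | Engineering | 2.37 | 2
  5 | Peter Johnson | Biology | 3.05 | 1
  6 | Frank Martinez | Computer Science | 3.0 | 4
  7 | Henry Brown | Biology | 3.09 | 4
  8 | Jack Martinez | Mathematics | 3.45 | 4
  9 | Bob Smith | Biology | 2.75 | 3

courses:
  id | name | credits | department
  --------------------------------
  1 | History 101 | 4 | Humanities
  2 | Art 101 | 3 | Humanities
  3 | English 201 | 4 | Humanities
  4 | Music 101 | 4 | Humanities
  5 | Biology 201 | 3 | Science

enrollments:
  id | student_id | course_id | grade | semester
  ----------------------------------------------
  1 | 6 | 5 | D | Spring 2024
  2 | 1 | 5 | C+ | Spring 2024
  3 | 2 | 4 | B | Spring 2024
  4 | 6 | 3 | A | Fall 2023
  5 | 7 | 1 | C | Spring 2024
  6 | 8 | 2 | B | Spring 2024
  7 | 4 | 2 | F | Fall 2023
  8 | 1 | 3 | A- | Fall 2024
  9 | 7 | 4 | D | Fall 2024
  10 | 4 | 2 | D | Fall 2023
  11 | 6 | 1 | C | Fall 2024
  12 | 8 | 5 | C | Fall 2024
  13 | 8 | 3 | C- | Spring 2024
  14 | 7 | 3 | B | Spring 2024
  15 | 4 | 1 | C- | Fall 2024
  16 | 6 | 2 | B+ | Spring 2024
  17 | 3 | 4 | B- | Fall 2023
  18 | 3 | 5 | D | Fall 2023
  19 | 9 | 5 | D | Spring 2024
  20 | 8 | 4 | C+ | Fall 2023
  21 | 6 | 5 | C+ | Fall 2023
SELECT id, grade FROM enrollments WHERE grade LIKE 'B%'

Execution result:
id | grade
3 | B
6 | B
14 | B
16 | B+
17 | B-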